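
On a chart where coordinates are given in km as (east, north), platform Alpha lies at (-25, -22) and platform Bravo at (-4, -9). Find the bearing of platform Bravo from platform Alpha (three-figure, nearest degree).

Δeast = -4 − -25 = 21.00; Δnorth = -9 − -22 = 13.00.
Bearing = atan2(Δeast, Δnorth) mod 360° = 58.24° ≈ 058°.

058°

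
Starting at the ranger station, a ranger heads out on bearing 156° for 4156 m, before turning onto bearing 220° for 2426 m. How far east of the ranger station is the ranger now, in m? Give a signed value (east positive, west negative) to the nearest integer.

Leg 1 (156°, 4156 m): east 4156 sin 156° = 1690.40, north 4156 cos 156° = -3796.69
Leg 2 (220°, 2426 m): east 2426 sin 220° = -1559.40, north 2426 cos 220° = -1858.42
Net east component: 130.99 m.

131 m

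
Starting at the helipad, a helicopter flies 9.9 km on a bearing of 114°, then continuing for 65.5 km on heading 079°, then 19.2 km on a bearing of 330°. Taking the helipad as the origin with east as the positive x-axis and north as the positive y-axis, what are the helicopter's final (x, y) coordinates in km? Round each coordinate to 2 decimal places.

(63.74, 25.10)

Leg 1 (114°, 9.9 km): east 9.9 sin 114° = 9.04, north 9.9 cos 114° = -4.03
Leg 2 (079°, 65.5 km): east 65.5 sin 79° = 64.30, north 65.5 cos 79° = 12.50
Leg 3 (330°, 19.2 km): east 19.2 sin 330° = -9.60, north 19.2 cos 330° = 16.63
Summing: 63.74 km east, 25.10 km north → (63.74, 25.10).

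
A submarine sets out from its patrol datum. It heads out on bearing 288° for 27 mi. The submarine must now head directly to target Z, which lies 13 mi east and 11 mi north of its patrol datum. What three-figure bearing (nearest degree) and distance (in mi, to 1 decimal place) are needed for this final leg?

Leg 1 (288°, 27 mi): east 27 sin 288° = -25.68, north 27 cos 288° = 8.34
Current position: (-25.68, 8.34). Target: (13, 11). Remaining: Δeast = 38.68, Δnorth = 2.66.
Bearing = atan2(38.68, 2.66) mod 360° = 86.07°; distance = √((38.68)² + (2.66)²) = 38.770 mi.

086°, 38.8 mi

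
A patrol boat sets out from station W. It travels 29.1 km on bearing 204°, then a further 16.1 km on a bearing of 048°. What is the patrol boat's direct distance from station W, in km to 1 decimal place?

15.8 km

Leg 1 (204°, 29.1 km): east 29.1 sin 204° = -11.84, north 29.1 cos 204° = -26.58
Leg 2 (048°, 16.1 km): east 16.1 sin 48° = 11.96, north 16.1 cos 48° = 10.77
Net: 0.13 east, -15.81 north. Distance = √((0.13)² + (-15.81)²) = 15.812 km.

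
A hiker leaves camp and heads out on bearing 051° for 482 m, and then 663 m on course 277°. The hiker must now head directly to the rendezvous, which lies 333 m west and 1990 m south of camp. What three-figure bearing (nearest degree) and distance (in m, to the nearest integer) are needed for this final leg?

181°, 2375 m

Leg 1 (051°, 482 m): east 482 sin 51° = 374.58, north 482 cos 51° = 303.33
Leg 2 (277°, 663 m): east 663 sin 277° = -658.06, north 663 cos 277° = 80.80
Current position: (-283.47, 384.13). Target: (-333, -1990). Remaining: Δeast = -49.53, Δnorth = -2374.13.
Bearing = atan2(-49.53, -2374.13) mod 360° = 181.20°; distance = √((-49.53)² + (-2374.13)²) = 2374.648 m.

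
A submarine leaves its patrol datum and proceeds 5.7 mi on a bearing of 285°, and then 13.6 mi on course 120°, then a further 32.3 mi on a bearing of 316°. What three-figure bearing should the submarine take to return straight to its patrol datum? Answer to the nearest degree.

Leg 1 (285°, 5.7 mi): east 5.7 sin 285° = -5.51, north 5.7 cos 285° = 1.48
Leg 2 (120°, 13.6 mi): east 13.6 sin 120° = 11.78, north 13.6 cos 120° = -6.80
Leg 3 (316°, 32.3 mi): east 32.3 sin 316° = -22.44, north 32.3 cos 316° = 23.23
Net displacement: -16.17 east, 17.91 north. Direction back to start is (16.17, -17.91): bearing = atan2(16.17, -17.91) mod 360° = 137.93° ≈ 138°.

138°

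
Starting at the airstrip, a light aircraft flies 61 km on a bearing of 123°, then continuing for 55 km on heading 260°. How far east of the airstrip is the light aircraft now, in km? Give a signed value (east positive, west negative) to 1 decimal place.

-3.0 km

Leg 1 (123°, 61 km): east 61 sin 123° = 51.16, north 61 cos 123° = -33.22
Leg 2 (260°, 55 km): east 55 sin 260° = -54.16, north 55 cos 260° = -9.55
Net east component: -3.01 km.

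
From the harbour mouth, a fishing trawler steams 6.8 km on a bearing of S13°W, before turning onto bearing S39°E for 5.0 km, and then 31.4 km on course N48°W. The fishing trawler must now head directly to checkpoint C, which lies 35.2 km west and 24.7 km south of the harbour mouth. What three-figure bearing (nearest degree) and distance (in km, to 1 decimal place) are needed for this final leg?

201°, 37.7 km

Leg 1 (S13°W, 6.8 km): east 6.8 sin 193° = -1.53, north 6.8 cos 193° = -6.63
Leg 2 (S39°E, 5.0 km): east 5.0 sin 141° = 3.15, north 5.0 cos 141° = -3.89
Leg 3 (N48°W, 31.4 km): east 31.4 sin 312° = -23.33, north 31.4 cos 312° = 21.01
Current position: (-21.72, 10.50). Target: (-35.2, -24.7). Remaining: Δeast = -13.48, Δnorth = -35.20.
Bearing = atan2(-13.48, -35.20) mod 360° = 200.96°; distance = √((-13.48)² + (-35.20)²) = 37.693 km.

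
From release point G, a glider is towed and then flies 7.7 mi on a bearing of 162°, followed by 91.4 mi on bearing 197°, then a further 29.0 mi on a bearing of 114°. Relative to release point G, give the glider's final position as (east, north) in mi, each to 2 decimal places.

(2.15, -106.52)

Leg 1 (162°, 7.7 mi): east 7.7 sin 162° = 2.38, north 7.7 cos 162° = -7.32
Leg 2 (197°, 91.4 mi): east 91.4 sin 197° = -26.72, north 91.4 cos 197° = -87.41
Leg 3 (114°, 29.0 mi): east 29.0 sin 114° = 26.49, north 29.0 cos 114° = -11.80
Summing: 2.15 mi east, -106.52 mi north → (2.15, -106.52).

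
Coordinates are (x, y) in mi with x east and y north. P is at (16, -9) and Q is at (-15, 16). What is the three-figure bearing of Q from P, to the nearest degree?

Δeast = -15 − 16 = -31.00; Δnorth = 16 − -9 = 25.00.
Bearing = atan2(Δeast, Δnorth) mod 360° = 308.88° ≈ 309°.

309°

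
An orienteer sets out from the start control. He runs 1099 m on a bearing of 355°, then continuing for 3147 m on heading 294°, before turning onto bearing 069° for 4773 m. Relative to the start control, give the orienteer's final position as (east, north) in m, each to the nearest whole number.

Leg 1 (355°, 1099 m): east 1099 sin 355° = -95.78, north 1099 cos 355° = 1094.82
Leg 2 (294°, 3147 m): east 3147 sin 294° = -2874.93, north 3147 cos 294° = 1280.00
Leg 3 (069°, 4773 m): east 4773 sin 69° = 4455.98, north 4773 cos 69° = 1710.49
Summing: 1485.27 m east, 4085.31 m north → (1485, 4085).

(1485, 4085)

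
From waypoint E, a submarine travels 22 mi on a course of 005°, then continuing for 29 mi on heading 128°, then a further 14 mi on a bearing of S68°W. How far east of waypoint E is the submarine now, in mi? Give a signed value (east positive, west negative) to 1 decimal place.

Leg 1 (005°, 22 mi): east 22 sin 5° = 1.92, north 22 cos 5° = 21.92
Leg 2 (128°, 29 mi): east 29 sin 128° = 22.85, north 29 cos 128° = -17.85
Leg 3 (S68°W, 14 mi): east 14 sin 248° = -12.98, north 14 cos 248° = -5.24
Net east component: 11.79 mi.

11.8 mi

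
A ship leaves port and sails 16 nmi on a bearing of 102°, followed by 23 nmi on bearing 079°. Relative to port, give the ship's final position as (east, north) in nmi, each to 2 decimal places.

(38.23, 1.06)

Leg 1 (102°, 16 nmi): east 16 sin 102° = 15.65, north 16 cos 102° = -3.33
Leg 2 (079°, 23 nmi): east 23 sin 79° = 22.58, north 23 cos 79° = 4.39
Summing: 38.23 nmi east, 1.06 nmi north → (38.23, 1.06).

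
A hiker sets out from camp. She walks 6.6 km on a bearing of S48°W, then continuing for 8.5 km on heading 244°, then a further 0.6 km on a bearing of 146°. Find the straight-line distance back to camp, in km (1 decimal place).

15.0 km

Leg 1 (S48°W, 6.6 km): east 6.6 sin 228° = -4.90, north 6.6 cos 228° = -4.42
Leg 2 (244°, 8.5 km): east 8.5 sin 244° = -7.64, north 8.5 cos 244° = -3.73
Leg 3 (146°, 0.6 km): east 0.6 sin 146° = 0.34, north 0.6 cos 146° = -0.50
Net: -12.21 east, -8.64 north. Distance = √((-12.21)² + (-8.64)²) = 14.957 km.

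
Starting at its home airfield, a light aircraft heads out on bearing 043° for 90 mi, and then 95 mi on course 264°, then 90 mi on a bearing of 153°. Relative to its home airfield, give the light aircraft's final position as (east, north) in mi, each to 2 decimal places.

(7.76, -24.30)

Leg 1 (043°, 90 mi): east 90 sin 43° = 61.38, north 90 cos 43° = 65.82
Leg 2 (264°, 95 mi): east 95 sin 264° = -94.48, north 95 cos 264° = -9.93
Leg 3 (153°, 90 mi): east 90 sin 153° = 40.86, north 90 cos 153° = -80.19
Summing: 7.76 mi east, -24.30 mi north → (7.76, -24.30).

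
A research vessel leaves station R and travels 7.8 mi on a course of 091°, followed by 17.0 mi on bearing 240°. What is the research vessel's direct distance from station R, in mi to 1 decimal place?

Leg 1 (091°, 7.8 mi): east 7.8 sin 91° = 7.80, north 7.8 cos 91° = -0.14
Leg 2 (240°, 17.0 mi): east 17.0 sin 240° = -14.72, north 17.0 cos 240° = -8.50
Net: -6.92 east, -8.64 north. Distance = √((-6.92)² + (-8.64)²) = 11.069 mi.

11.1 mi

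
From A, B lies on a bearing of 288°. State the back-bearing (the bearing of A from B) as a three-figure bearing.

Back-bearing = 288° − 180° = 108°.

108°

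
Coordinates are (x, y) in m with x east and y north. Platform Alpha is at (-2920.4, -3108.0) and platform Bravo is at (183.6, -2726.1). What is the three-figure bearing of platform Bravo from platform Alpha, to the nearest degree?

083°

Δeast = 183.6 − -2920.4 = 3104.00; Δnorth = -2726.1 − -3108.0 = 381.90.
Bearing = atan2(Δeast, Δnorth) mod 360° = 82.99° ≈ 083°.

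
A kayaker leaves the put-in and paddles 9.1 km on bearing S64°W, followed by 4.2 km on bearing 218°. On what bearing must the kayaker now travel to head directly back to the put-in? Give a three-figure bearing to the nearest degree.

Leg 1 (S64°W, 9.1 km): east 9.1 sin 244° = -8.18, north 9.1 cos 244° = -3.99
Leg 2 (218°, 4.2 km): east 4.2 sin 218° = -2.59, north 4.2 cos 218° = -3.31
Net displacement: -10.76 east, -7.30 north. Direction back to start is (10.76, 7.30): bearing = atan2(10.76, 7.30) mod 360° = 55.86° ≈ 056°.

056°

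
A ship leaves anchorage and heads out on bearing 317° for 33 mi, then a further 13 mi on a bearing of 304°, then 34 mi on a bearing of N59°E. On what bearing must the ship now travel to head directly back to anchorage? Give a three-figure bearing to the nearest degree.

175°

Leg 1 (317°, 33 mi): east 33 sin 317° = -22.51, north 33 cos 317° = 24.13
Leg 2 (304°, 13 mi): east 13 sin 304° = -10.78, north 13 cos 304° = 7.27
Leg 3 (N59°E, 34 mi): east 34 sin 59° = 29.14, north 34 cos 59° = 17.51
Net displacement: -4.14 east, 48.92 north. Direction back to start is (4.14, -48.92): bearing = atan2(4.14, -48.92) mod 360° = 175.16° ≈ 175°.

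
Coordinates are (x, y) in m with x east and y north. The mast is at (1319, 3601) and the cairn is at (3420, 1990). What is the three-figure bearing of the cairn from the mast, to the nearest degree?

127°

Δeast = 3420 − 1319 = 2101.00; Δnorth = 1990 − 3601 = -1611.00.
Bearing = atan2(Δeast, Δnorth) mod 360° = 127.48° ≈ 127°.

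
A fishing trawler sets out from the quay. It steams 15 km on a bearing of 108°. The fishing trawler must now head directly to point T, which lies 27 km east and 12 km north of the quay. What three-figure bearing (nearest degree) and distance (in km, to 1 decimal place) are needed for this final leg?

037°, 20.9 km

Leg 1 (108°, 15 km): east 15 sin 108° = 14.27, north 15 cos 108° = -4.64
Current position: (14.27, -4.64). Target: (27, 12). Remaining: Δeast = 12.73, Δnorth = 16.64.
Bearing = atan2(12.73, 16.64) mod 360° = 37.43°; distance = √((12.73)² + (16.64)²) = 20.950 km.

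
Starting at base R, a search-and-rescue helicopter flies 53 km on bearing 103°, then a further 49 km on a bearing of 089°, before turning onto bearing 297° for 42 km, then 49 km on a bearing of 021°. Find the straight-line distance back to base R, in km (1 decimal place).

97.0 km

Leg 1 (103°, 53 km): east 53 sin 103° = 51.64, north 53 cos 103° = -11.92
Leg 2 (089°, 49 km): east 49 sin 89° = 48.99, north 49 cos 89° = 0.86
Leg 3 (297°, 42 km): east 42 sin 297° = -37.42, north 42 cos 297° = 19.07
Leg 4 (021°, 49 km): east 49 sin 21° = 17.56, north 49 cos 21° = 45.75
Net: 80.77 east, 53.75 north. Distance = √((80.77)² + (53.75)²) = 97.019 km.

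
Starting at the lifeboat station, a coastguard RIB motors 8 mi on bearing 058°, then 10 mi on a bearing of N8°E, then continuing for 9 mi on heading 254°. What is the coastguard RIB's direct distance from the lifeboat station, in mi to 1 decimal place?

11.7 mi

Leg 1 (058°, 8 mi): east 8 sin 58° = 6.78, north 8 cos 58° = 4.24
Leg 2 (N8°E, 10 mi): east 10 sin 8° = 1.39, north 10 cos 8° = 9.90
Leg 3 (254°, 9 mi): east 9 sin 254° = -8.65, north 9 cos 254° = -2.48
Net: -0.48 east, 11.66 north. Distance = √((-0.48)² + (11.66)²) = 11.671 mi.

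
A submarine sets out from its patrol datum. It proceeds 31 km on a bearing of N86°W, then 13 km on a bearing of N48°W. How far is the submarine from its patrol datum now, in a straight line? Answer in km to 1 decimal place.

42.0 km

Leg 1 (N86°W, 31 km): east 31 sin 274° = -30.92, north 31 cos 274° = 2.16
Leg 2 (N48°W, 13 km): east 13 sin 312° = -9.66, north 13 cos 312° = 8.70
Net: -40.59 east, 10.86 north. Distance = √((-40.59)² + (10.86)²) = 42.014 km.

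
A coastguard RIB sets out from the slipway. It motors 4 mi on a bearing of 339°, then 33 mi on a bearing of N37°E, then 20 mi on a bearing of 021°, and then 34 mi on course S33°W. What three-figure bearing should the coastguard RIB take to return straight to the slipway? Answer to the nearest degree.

199°

Leg 1 (339°, 4 mi): east 4 sin 339° = -1.43, north 4 cos 339° = 3.73
Leg 2 (N37°E, 33 mi): east 33 sin 37° = 19.86, north 33 cos 37° = 26.35
Leg 3 (021°, 20 mi): east 20 sin 21° = 7.17, north 20 cos 21° = 18.67
Leg 4 (S33°W, 34 mi): east 34 sin 213° = -18.52, north 34 cos 213° = -28.51
Net displacement: 7.08 east, 20.25 north. Direction back to start is (-7.08, -20.25): bearing = atan2(-7.08, -20.25) mod 360° = 199.26° ≈ 199°.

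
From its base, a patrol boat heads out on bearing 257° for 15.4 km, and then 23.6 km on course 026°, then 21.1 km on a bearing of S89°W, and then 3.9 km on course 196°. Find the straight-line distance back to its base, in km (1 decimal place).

30.1 km

Leg 1 (257°, 15.4 km): east 15.4 sin 257° = -15.01, north 15.4 cos 257° = -3.46
Leg 2 (026°, 23.6 km): east 23.6 sin 26° = 10.35, north 23.6 cos 26° = 21.21
Leg 3 (S89°W, 21.1 km): east 21.1 sin 269° = -21.10, north 21.1 cos 269° = -0.37
Leg 4 (196°, 3.9 km): east 3.9 sin 196° = -1.07, north 3.9 cos 196° = -3.75
Net: -26.83 east, 13.63 north. Distance = √((-26.83)² + (13.63)²) = 30.095 km.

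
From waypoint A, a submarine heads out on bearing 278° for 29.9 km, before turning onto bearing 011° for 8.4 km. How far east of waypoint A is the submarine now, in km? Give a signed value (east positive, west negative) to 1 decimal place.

-28.0 km

Leg 1 (278°, 29.9 km): east 29.9 sin 278° = -29.61, north 29.9 cos 278° = 4.16
Leg 2 (011°, 8.4 km): east 8.4 sin 11° = 1.60, north 8.4 cos 11° = 8.25
Net east component: -28.01 km.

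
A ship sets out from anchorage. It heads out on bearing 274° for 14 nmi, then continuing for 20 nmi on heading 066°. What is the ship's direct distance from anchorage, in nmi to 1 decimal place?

10.1 nmi

Leg 1 (274°, 14 nmi): east 14 sin 274° = -13.97, north 14 cos 274° = 0.98
Leg 2 (066°, 20 nmi): east 20 sin 66° = 18.27, north 20 cos 66° = 8.13
Net: 4.31 east, 9.11 north. Distance = √((4.31)² + (9.11)²) = 10.077 nmi.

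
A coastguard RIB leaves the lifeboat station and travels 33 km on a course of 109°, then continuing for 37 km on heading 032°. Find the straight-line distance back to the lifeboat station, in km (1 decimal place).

54.8 km

Leg 1 (109°, 33 km): east 33 sin 109° = 31.20, north 33 cos 109° = -10.74
Leg 2 (032°, 37 km): east 37 sin 32° = 19.61, north 37 cos 32° = 31.38
Net: 50.81 east, 20.63 north. Distance = √((50.81)² + (20.63)²) = 54.839 km.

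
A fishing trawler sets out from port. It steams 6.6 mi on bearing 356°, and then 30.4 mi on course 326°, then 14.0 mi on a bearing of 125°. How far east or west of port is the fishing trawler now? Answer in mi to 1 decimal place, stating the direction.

6.0 mi west

Leg 1 (356°, 6.6 mi): east 6.6 sin 356° = -0.46, north 6.6 cos 356° = 6.58
Leg 2 (326°, 30.4 mi): east 30.4 sin 326° = -17.00, north 30.4 cos 326° = 25.20
Leg 3 (125°, 14.0 mi): east 14.0 sin 125° = 11.47, north 14.0 cos 125° = -8.03
Net east component: -5.99 mi.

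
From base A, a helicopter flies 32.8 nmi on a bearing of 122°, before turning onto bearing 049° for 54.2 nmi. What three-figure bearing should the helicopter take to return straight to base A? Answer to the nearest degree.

255°

Leg 1 (122°, 32.8 nmi): east 32.8 sin 122° = 27.82, north 32.8 cos 122° = -17.38
Leg 2 (049°, 54.2 nmi): east 54.2 sin 49° = 40.91, north 54.2 cos 49° = 35.56
Net displacement: 68.72 east, 18.18 north. Direction back to start is (-68.72, -18.18): bearing = atan2(-68.72, -18.18) mod 360° = 255.18° ≈ 255°.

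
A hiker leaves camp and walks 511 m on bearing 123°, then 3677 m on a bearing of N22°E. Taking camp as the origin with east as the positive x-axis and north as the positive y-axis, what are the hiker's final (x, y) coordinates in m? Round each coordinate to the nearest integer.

(1806, 3131)

Leg 1 (123°, 511 m): east 511 sin 123° = 428.56, north 511 cos 123° = -278.31
Leg 2 (N22°E, 3677 m): east 3677 sin 22° = 1377.43, north 3677 cos 22° = 3409.26
Summing: 1805.99 m east, 3130.94 m north → (1806, 3131).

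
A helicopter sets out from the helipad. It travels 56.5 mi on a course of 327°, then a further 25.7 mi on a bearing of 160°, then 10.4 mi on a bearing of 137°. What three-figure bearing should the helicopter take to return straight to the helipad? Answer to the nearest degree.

136°

Leg 1 (327°, 56.5 mi): east 56.5 sin 327° = -30.77, north 56.5 cos 327° = 47.38
Leg 2 (160°, 25.7 mi): east 25.7 sin 160° = 8.79, north 25.7 cos 160° = -24.15
Leg 3 (137°, 10.4 mi): east 10.4 sin 137° = 7.09, north 10.4 cos 137° = -7.61
Net displacement: -14.89 east, 15.63 north. Direction back to start is (14.89, -15.63): bearing = atan2(14.89, -15.63) mod 360° = 136.39° ≈ 136°.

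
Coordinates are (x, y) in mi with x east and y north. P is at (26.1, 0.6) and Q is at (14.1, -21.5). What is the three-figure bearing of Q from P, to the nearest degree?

Δeast = 14.1 − 26.1 = -12.00; Δnorth = -21.5 − 0.6 = -22.10.
Bearing = atan2(Δeast, Δnorth) mod 360° = 208.50° ≈ 209°.

209°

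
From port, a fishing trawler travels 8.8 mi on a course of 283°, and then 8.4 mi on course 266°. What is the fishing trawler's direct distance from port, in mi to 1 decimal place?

Leg 1 (283°, 8.8 mi): east 8.8 sin 283° = -8.57, north 8.8 cos 283° = 1.98
Leg 2 (266°, 8.4 mi): east 8.4 sin 266° = -8.38, north 8.4 cos 266° = -0.59
Net: -16.95 east, 1.39 north. Distance = √((-16.95)² + (1.39)²) = 17.011 mi.

17.0 mi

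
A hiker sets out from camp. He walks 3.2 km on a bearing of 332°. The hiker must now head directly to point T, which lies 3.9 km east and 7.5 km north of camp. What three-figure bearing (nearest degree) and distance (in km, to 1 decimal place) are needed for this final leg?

Leg 1 (332°, 3.2 km): east 3.2 sin 332° = -1.50, north 3.2 cos 332° = 2.83
Current position: (-1.50, 2.83). Target: (3.9, 7.5). Remaining: Δeast = 5.40, Δnorth = 4.67.
Bearing = atan2(5.40, 4.67) mod 360° = 49.13°; distance = √((5.40)² + (4.67)²) = 7.144 km.

049°, 7.1 km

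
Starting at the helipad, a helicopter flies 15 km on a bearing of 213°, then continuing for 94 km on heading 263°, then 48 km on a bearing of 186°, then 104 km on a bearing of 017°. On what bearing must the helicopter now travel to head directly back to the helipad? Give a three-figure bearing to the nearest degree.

Leg 1 (213°, 15 km): east 15 sin 213° = -8.17, north 15 cos 213° = -12.58
Leg 2 (263°, 94 km): east 94 sin 263° = -93.30, north 94 cos 263° = -11.46
Leg 3 (186°, 48 km): east 48 sin 186° = -5.02, north 48 cos 186° = -47.74
Leg 4 (017°, 104 km): east 104 sin 17° = 30.41, north 104 cos 17° = 99.46
Net displacement: -76.08 east, 27.68 north. Direction back to start is (76.08, -27.68): bearing = atan2(76.08, -27.68) mod 360° = 109.99° ≈ 110°.

110°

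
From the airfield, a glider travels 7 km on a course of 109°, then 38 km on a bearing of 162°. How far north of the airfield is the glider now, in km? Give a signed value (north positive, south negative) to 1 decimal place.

Leg 1 (109°, 7 km): east 7 sin 109° = 6.62, north 7 cos 109° = -2.28
Leg 2 (162°, 38 km): east 38 sin 162° = 11.74, north 38 cos 162° = -36.14
Net north component: -38.42 km.

-38.4 km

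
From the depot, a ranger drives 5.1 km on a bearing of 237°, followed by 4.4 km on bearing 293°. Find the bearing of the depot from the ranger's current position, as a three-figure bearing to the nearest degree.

Leg 1 (237°, 5.1 km): east 5.1 sin 237° = -4.28, north 5.1 cos 237° = -2.78
Leg 2 (293°, 4.4 km): east 4.4 sin 293° = -4.05, north 4.4 cos 293° = 1.72
Net displacement: -8.33 east, -1.06 north. Direction back to start is (8.33, 1.06): bearing = atan2(8.33, 1.06) mod 360° = 82.76° ≈ 083°.

083°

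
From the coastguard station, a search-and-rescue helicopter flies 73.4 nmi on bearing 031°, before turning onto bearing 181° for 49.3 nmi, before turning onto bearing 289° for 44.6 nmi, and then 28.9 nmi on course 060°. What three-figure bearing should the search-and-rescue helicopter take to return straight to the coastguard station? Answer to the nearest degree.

205°

Leg 1 (031°, 73.4 nmi): east 73.4 sin 31° = 37.80, north 73.4 cos 31° = 62.92
Leg 2 (181°, 49.3 nmi): east 49.3 sin 181° = -0.86, north 49.3 cos 181° = -49.29
Leg 3 (289°, 44.6 nmi): east 44.6 sin 289° = -42.17, north 44.6 cos 289° = 14.52
Leg 4 (060°, 28.9 nmi): east 28.9 sin 60° = 25.03, north 28.9 cos 60° = 14.45
Net displacement: 19.80 east, 42.59 north. Direction back to start is (-19.80, -42.59): bearing = atan2(-19.80, -42.59) mod 360° = 204.93° ≈ 205°.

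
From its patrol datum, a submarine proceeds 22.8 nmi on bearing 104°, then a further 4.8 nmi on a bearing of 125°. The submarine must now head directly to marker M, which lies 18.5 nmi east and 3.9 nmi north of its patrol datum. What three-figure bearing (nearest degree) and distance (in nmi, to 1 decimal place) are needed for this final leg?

Leg 1 (104°, 22.8 nmi): east 22.8 sin 104° = 22.12, north 22.8 cos 104° = -5.52
Leg 2 (125°, 4.8 nmi): east 4.8 sin 125° = 3.93, north 4.8 cos 125° = -2.75
Current position: (26.05, -8.27). Target: (18.5, 3.9). Remaining: Δeast = -7.55, Δnorth = 12.17.
Bearing = atan2(-7.55, 12.17) mod 360° = 328.17°; distance = √((-7.55)² + (12.17)²) = 14.323 nmi.

328°, 14.3 nmi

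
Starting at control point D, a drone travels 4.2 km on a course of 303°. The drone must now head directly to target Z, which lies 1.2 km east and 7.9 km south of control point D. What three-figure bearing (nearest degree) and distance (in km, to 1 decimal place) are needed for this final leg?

Leg 1 (303°, 4.2 km): east 4.2 sin 303° = -3.52, north 4.2 cos 303° = 2.29
Current position: (-3.52, 2.29). Target: (1.2, -7.9). Remaining: Δeast = 4.72, Δnorth = -10.19.
Bearing = atan2(4.72, -10.19) mod 360° = 155.13°; distance = √((4.72)² + (-10.19)²) = 11.229 km.

155°, 11.2 km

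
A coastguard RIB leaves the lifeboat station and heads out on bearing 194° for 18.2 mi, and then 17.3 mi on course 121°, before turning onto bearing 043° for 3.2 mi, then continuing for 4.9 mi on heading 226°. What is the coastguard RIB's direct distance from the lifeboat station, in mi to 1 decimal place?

29.1 mi

Leg 1 (194°, 18.2 mi): east 18.2 sin 194° = -4.40, north 18.2 cos 194° = -17.66
Leg 2 (121°, 17.3 mi): east 17.3 sin 121° = 14.83, north 17.3 cos 121° = -8.91
Leg 3 (043°, 3.2 mi): east 3.2 sin 43° = 2.18, north 3.2 cos 43° = 2.34
Leg 4 (226°, 4.9 mi): east 4.9 sin 226° = -3.52, north 4.9 cos 226° = -3.40
Net: 9.08 east, -27.63 north. Distance = √((9.08)² + (-27.63)²) = 29.088 mi.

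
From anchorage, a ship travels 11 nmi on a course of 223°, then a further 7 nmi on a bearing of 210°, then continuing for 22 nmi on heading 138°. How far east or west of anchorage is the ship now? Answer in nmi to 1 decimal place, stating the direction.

Leg 1 (223°, 11 nmi): east 11 sin 223° = -7.50, north 11 cos 223° = -8.04
Leg 2 (210°, 7 nmi): east 7 sin 210° = -3.50, north 7 cos 210° = -6.06
Leg 3 (138°, 22 nmi): east 22 sin 138° = 14.72, north 22 cos 138° = -16.35
Net east component: 3.72 nmi.

3.7 nmi east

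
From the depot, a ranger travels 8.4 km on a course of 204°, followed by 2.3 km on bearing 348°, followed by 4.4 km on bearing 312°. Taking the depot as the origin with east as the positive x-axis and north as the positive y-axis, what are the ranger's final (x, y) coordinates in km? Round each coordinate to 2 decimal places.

(-7.16, -2.48)

Leg 1 (204°, 8.4 km): east 8.4 sin 204° = -3.42, north 8.4 cos 204° = -7.67
Leg 2 (348°, 2.3 km): east 2.3 sin 348° = -0.48, north 2.3 cos 348° = 2.25
Leg 3 (312°, 4.4 km): east 4.4 sin 312° = -3.27, north 4.4 cos 312° = 2.94
Summing: -7.16 km east, -2.48 km north → (-7.16, -2.48).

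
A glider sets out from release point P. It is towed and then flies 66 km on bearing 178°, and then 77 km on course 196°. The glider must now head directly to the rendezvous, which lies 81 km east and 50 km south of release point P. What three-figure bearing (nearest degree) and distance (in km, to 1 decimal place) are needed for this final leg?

Leg 1 (178°, 66 km): east 66 sin 178° = 2.30, north 66 cos 178° = -65.96
Leg 2 (196°, 77 km): east 77 sin 196° = -21.22, north 77 cos 196° = -74.02
Current position: (-18.92, -139.98). Target: (81, -50). Remaining: Δeast = 99.92, Δnorth = 89.98.
Bearing = atan2(99.92, 89.98) mod 360° = 48.00°; distance = √((99.92)² + (89.98)²) = 134.462 km.

048°, 134.5 km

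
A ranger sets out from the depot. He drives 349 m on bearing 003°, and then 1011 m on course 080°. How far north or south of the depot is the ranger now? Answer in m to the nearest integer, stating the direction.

524 m north

Leg 1 (003°, 349 m): east 349 sin 3° = 18.27, north 349 cos 3° = 348.52
Leg 2 (080°, 1011 m): east 1011 sin 80° = 995.64, north 1011 cos 80° = 175.56
Net north component: 524.08 m.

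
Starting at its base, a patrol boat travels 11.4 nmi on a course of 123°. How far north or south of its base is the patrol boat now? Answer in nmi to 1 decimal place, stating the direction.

6.2 nmi south

Leg 1 (123°, 11.4 nmi): east 11.4 sin 123° = 9.56, north 11.4 cos 123° = -6.21
Net north component: -6.21 nmi.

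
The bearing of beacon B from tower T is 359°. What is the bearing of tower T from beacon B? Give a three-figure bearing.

179°

Back-bearing = 359° − 180° = 179°.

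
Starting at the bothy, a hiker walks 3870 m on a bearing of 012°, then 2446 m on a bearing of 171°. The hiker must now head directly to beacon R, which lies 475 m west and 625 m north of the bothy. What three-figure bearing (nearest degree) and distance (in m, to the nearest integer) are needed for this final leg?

Leg 1 (012°, 3870 m): east 3870 sin 12° = 804.62, north 3870 cos 12° = 3785.43
Leg 2 (171°, 2446 m): east 2446 sin 171° = 382.64, north 2446 cos 171° = -2415.89
Current position: (1187.26, 1369.55). Target: (-475, 625). Remaining: Δeast = -1662.26, Δnorth = -744.55.
Bearing = atan2(-1662.26, -744.55) mod 360° = 245.87°; distance = √((-1662.26)² + (-744.55)²) = 1821.386 m.

246°, 1821 m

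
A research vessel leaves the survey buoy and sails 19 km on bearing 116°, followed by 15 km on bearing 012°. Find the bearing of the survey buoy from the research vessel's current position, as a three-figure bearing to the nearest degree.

Leg 1 (116°, 19 km): east 19 sin 116° = 17.08, north 19 cos 116° = -8.33
Leg 2 (012°, 15 km): east 15 sin 12° = 3.12, north 15 cos 12° = 14.67
Net displacement: 20.20 east, 6.34 north. Direction back to start is (-20.20, -6.34): bearing = atan2(-20.20, -6.34) mod 360° = 252.56° ≈ 253°.

253°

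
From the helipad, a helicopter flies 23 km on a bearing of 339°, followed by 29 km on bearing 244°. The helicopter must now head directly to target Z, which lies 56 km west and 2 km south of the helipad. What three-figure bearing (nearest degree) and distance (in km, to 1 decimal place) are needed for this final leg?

244°, 24.2 km

Leg 1 (339°, 23 km): east 23 sin 339° = -8.24, north 23 cos 339° = 21.47
Leg 2 (244°, 29 km): east 29 sin 244° = -26.07, north 29 cos 244° = -12.71
Current position: (-34.31, 8.76). Target: (-56, -2). Remaining: Δeast = -21.69, Δnorth = -10.76.
Bearing = atan2(-21.69, -10.76) mod 360° = 243.62°; distance = √((-21.69)² + (-10.76)²) = 24.214 km.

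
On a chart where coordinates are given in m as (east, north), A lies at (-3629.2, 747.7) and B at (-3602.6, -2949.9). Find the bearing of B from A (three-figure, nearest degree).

Δeast = -3602.6 − -3629.2 = 26.60; Δnorth = -2949.9 − 747.7 = -3697.60.
Bearing = atan2(Δeast, Δnorth) mod 360° = 179.59° ≈ 180°.

180°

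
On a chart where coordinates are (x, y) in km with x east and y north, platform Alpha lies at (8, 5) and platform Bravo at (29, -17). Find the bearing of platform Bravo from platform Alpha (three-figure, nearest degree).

136°

Δeast = 29 − 8 = 21.00; Δnorth = -17 − 5 = -22.00.
Bearing = atan2(Δeast, Δnorth) mod 360° = 136.33° ≈ 136°.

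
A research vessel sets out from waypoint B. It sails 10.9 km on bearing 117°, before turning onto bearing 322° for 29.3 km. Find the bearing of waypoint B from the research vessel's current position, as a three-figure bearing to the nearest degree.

155°

Leg 1 (117°, 10.9 km): east 10.9 sin 117° = 9.71, north 10.9 cos 117° = -4.95
Leg 2 (322°, 29.3 km): east 29.3 sin 322° = -18.04, north 29.3 cos 322° = 23.09
Net displacement: -8.33 east, 18.14 north. Direction back to start is (8.33, -18.14): bearing = atan2(8.33, -18.14) mod 360° = 155.34° ≈ 155°.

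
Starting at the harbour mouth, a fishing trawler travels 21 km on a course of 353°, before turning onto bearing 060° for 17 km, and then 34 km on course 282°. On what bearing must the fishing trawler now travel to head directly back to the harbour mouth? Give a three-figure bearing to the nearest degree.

150°

Leg 1 (353°, 21 km): east 21 sin 353° = -2.56, north 21 cos 353° = 20.84
Leg 2 (060°, 17 km): east 17 sin 60° = 14.72, north 17 cos 60° = 8.50
Leg 3 (282°, 34 km): east 34 sin 282° = -33.26, north 34 cos 282° = 7.07
Net displacement: -21.09 east, 36.41 north. Direction back to start is (21.09, -36.41): bearing = atan2(21.09, -36.41) mod 360° = 149.92° ≈ 150°.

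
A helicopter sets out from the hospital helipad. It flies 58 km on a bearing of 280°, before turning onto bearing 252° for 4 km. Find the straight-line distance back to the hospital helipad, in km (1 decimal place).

61.6 km

Leg 1 (280°, 58 km): east 58 sin 280° = -57.12, north 58 cos 280° = 10.07
Leg 2 (252°, 4 km): east 4 sin 252° = -3.80, north 4 cos 252° = -1.24
Net: -60.92 east, 8.84 north. Distance = √((-60.92)² + (8.84)²) = 61.560 km.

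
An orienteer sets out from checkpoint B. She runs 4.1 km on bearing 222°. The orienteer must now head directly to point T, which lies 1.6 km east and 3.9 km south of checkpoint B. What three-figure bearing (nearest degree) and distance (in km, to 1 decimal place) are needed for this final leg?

101°, 4.4 km

Leg 1 (222°, 4.1 km): east 4.1 sin 222° = -2.74, north 4.1 cos 222° = -3.05
Current position: (-2.74, -3.05). Target: (1.6, -3.9). Remaining: Δeast = 4.34, Δnorth = -0.85.
Bearing = atan2(4.34, -0.85) mod 360° = 101.11°; distance = √((4.34)² + (-0.85)²) = 4.426 km.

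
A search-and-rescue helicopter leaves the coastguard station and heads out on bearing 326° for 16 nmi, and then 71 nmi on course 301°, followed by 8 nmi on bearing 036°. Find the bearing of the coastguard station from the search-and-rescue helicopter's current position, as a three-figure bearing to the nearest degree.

131°

Leg 1 (326°, 16 nmi): east 16 sin 326° = -8.95, north 16 cos 326° = 13.26
Leg 2 (301°, 71 nmi): east 71 sin 301° = -60.86, north 71 cos 301° = 36.57
Leg 3 (036°, 8 nmi): east 8 sin 36° = 4.70, north 8 cos 36° = 6.47
Net displacement: -65.10 east, 56.30 north. Direction back to start is (65.10, -56.30): bearing = atan2(65.10, -56.30) mod 360° = 130.85° ≈ 131°.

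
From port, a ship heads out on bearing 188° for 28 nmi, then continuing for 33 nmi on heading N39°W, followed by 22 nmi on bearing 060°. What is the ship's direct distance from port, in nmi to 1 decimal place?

10.5 nmi

Leg 1 (188°, 28 nmi): east 28 sin 188° = -3.90, north 28 cos 188° = -27.73
Leg 2 (N39°W, 33 nmi): east 33 sin 321° = -20.77, north 33 cos 321° = 25.65
Leg 3 (060°, 22 nmi): east 22 sin 60° = 19.05, north 22 cos 60° = 11.00
Net: -5.61 east, 8.92 north. Distance = √((-5.61)² + (8.92)²) = 10.537 nmi.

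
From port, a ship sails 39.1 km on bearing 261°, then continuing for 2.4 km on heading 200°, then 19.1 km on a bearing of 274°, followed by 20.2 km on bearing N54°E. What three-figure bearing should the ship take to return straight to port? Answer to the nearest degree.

097°

Leg 1 (261°, 39.1 km): east 39.1 sin 261° = -38.62, north 39.1 cos 261° = -6.12
Leg 2 (200°, 2.4 km): east 2.4 sin 200° = -0.82, north 2.4 cos 200° = -2.26
Leg 3 (274°, 19.1 km): east 19.1 sin 274° = -19.05, north 19.1 cos 274° = 1.33
Leg 4 (N54°E, 20.2 km): east 20.2 sin 54° = 16.34, north 20.2 cos 54° = 11.87
Net displacement: -42.15 east, 4.83 north. Direction back to start is (42.15, -4.83): bearing = atan2(42.15, -4.83) mod 360° = 96.54° ≈ 097°.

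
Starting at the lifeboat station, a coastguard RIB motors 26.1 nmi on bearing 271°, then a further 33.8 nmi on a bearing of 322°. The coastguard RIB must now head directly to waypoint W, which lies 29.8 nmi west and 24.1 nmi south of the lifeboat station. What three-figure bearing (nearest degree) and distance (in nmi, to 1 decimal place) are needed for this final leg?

Leg 1 (271°, 26.1 nmi): east 26.1 sin 271° = -26.10, north 26.1 cos 271° = 0.46
Leg 2 (322°, 33.8 nmi): east 33.8 sin 322° = -20.81, north 33.8 cos 322° = 26.63
Current position: (-46.91, 27.09). Target: (-29.8, -24.1). Remaining: Δeast = 17.11, Δnorth = -51.19.
Bearing = atan2(17.11, -51.19) mod 360° = 161.52°; distance = √((17.11)² + (-51.19)²) = 53.973 nmi.

162°, 54.0 nmi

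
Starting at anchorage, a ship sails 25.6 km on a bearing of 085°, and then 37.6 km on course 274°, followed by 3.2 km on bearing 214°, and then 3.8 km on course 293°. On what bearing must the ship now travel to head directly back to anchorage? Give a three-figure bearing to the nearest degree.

102°

Leg 1 (085°, 25.6 km): east 25.6 sin 85° = 25.50, north 25.6 cos 85° = 2.23
Leg 2 (274°, 37.6 km): east 37.6 sin 274° = -37.51, north 37.6 cos 274° = 2.62
Leg 3 (214°, 3.2 km): east 3.2 sin 214° = -1.79, north 3.2 cos 214° = -2.65
Leg 4 (293°, 3.8 km): east 3.8 sin 293° = -3.50, north 3.8 cos 293° = 1.48
Net displacement: -17.29 east, 3.69 north. Direction back to start is (17.29, -3.69): bearing = atan2(17.29, -3.69) mod 360° = 102.03° ≈ 102°.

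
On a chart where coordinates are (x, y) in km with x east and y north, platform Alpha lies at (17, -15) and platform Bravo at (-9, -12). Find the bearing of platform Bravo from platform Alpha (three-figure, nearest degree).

Δeast = -9 − 17 = -26.00; Δnorth = -12 − -15 = 3.00.
Bearing = atan2(Δeast, Δnorth) mod 360° = 276.58° ≈ 277°.

277°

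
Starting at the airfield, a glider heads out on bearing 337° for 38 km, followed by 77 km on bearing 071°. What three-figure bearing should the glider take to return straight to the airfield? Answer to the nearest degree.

Leg 1 (337°, 38 km): east 38 sin 337° = -14.85, north 38 cos 337° = 34.98
Leg 2 (071°, 77 km): east 77 sin 71° = 72.80, north 77 cos 71° = 25.07
Net displacement: 57.96 east, 60.05 north. Direction back to start is (-57.96, -60.05): bearing = atan2(-57.96, -60.05) mod 360° = 223.98° ≈ 224°.

224°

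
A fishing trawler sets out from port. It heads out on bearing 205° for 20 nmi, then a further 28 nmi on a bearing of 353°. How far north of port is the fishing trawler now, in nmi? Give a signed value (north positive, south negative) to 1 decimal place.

Leg 1 (205°, 20 nmi): east 20 sin 205° = -8.45, north 20 cos 205° = -18.13
Leg 2 (353°, 28 nmi): east 28 sin 353° = -3.41, north 28 cos 353° = 27.79
Net north component: 9.67 nmi.

9.7 nmi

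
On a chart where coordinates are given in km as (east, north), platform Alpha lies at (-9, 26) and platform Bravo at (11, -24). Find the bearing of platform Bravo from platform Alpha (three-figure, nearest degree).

Δeast = 11 − -9 = 20.00; Δnorth = -24 − 26 = -50.00.
Bearing = atan2(Δeast, Δnorth) mod 360° = 158.20° ≈ 158°.

158°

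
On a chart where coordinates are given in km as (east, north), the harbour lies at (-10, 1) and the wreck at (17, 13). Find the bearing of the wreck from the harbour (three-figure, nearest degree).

066°

Δeast = 17 − -10 = 27.00; Δnorth = 13 − 1 = 12.00.
Bearing = atan2(Δeast, Δnorth) mod 360° = 66.04° ≈ 066°.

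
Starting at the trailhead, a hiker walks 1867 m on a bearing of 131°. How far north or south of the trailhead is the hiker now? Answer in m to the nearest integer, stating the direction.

Leg 1 (131°, 1867 m): east 1867 sin 131° = 1409.04, north 1867 cos 131° = -1224.86
Net north component: -1224.86 m.

1225 m south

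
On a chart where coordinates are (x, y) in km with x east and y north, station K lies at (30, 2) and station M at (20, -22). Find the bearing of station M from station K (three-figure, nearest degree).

Δeast = 20 − 30 = -10.00; Δnorth = -22 − 2 = -24.00.
Bearing = atan2(Δeast, Δnorth) mod 360° = 202.62° ≈ 203°.

203°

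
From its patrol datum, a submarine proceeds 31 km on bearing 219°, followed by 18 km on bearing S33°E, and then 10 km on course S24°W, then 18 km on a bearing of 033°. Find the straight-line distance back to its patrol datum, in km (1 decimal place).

33.5 km

Leg 1 (219°, 31 km): east 31 sin 219° = -19.51, north 31 cos 219° = -24.09
Leg 2 (S33°E, 18 km): east 18 sin 147° = 9.80, north 18 cos 147° = -15.10
Leg 3 (S24°W, 10 km): east 10 sin 204° = -4.07, north 10 cos 204° = -9.14
Leg 4 (033°, 18 km): east 18 sin 33° = 9.80, north 18 cos 33° = 15.10
Net: -3.97 east, -33.23 north. Distance = √((-3.97)² + (-33.23)²) = 33.463 km.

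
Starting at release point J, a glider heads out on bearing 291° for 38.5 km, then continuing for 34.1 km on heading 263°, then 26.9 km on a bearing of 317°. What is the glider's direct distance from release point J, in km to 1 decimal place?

Leg 1 (291°, 38.5 km): east 38.5 sin 291° = -35.94, north 38.5 cos 291° = 13.80
Leg 2 (263°, 34.1 km): east 34.1 sin 263° = -33.85, north 34.1 cos 263° = -4.16
Leg 3 (317°, 26.9 km): east 26.9 sin 317° = -18.35, north 26.9 cos 317° = 19.67
Net: -88.13 east, 29.31 north. Distance = √((-88.13)² + (29.31)²) = 92.882 km.

92.9 km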